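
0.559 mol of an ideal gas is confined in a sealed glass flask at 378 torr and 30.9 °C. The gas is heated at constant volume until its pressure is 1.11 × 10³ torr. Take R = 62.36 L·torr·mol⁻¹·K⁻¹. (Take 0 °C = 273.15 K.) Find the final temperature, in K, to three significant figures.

Convert: T₁ = 304.0 K.
From PV = nRT: V₁ = nRT₁/P₁ = 28.04 L.
Isochoric, so P/T is constant: V₂ = V₁; T₂ = T₁·(P₂/P₁) = 892.8 K.

T₂ ≈ 893 K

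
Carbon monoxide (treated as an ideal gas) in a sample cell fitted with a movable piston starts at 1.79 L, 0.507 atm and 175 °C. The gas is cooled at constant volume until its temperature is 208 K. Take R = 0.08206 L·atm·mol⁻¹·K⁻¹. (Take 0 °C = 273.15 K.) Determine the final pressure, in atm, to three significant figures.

P₂ ≈ 0.235 atm

Convert: T₁ = 448.1 K.
V constant ⇒ P ∝ T: V₂ = V₁; P₂ = P₁·(T₂/T₁) = 0.2353 atm.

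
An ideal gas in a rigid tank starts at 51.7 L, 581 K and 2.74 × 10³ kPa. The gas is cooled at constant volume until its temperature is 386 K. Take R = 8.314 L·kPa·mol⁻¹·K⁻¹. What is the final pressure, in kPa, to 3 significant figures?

V constant ⇒ P ∝ T: V₂ = V₁; P₂ = P₁·(T₂/T₁) = 1820 kPa.

P₂ ≈ 1.82e+03 kPa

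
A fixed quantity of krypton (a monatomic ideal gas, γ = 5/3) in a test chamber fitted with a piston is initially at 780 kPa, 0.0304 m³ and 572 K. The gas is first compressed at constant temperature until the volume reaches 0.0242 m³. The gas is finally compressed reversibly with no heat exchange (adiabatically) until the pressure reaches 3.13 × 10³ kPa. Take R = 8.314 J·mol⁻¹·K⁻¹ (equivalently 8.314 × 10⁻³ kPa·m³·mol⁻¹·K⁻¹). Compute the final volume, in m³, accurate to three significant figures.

T constant ⇒ Boyle's law P V = const: T₂ = T₁; P₂ = P₁·(V₁/V₂) = 979.8 kPa.
Reversible adiabatic, γ = 5/3: T₃ = T₂·(P₃/P₂)^((γ−1)/γ) = 910.2 K; V₃ = V₂·(P₂/P₃)^(1/γ) = 0.01206 m³.

V₃ ≈ 0.0121 m³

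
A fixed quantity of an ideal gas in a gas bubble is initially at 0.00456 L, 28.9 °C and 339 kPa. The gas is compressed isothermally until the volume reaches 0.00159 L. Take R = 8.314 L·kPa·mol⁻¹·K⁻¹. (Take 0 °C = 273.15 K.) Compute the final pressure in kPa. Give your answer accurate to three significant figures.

P₂ ≈ 972 kPa

Convert: T₁ = 302.0 K.
T constant ⇒ Boyle's law P V = const: T₂ = T₁; P₂ = P₁·(V₁/V₂) = 972.2 kPa.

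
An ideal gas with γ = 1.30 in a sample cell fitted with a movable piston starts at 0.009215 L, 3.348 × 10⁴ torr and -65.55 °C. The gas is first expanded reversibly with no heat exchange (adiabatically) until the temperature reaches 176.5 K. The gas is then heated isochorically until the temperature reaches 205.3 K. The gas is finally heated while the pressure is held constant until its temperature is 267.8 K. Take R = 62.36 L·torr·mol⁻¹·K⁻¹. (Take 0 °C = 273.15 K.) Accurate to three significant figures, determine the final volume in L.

Convert: T₁ = 207.6 K.
Reversible adiabatic, γ = 1.30: P₂ = P₁·(T₂/T₁)^(γ/(γ−1)) = 1.657e+04 torr; V₂ = V₁·(T₁/T₂)^(1/(γ−1)) = 0.01583 L.
V constant ⇒ P ∝ T: V₃ = V₂; P₃ = P₂·(T₃/T₂) = 1.928e+04 torr.
P constant ⇒ V ∝ T: P₄ = P₃; V₄ = V₃·(T₄/T₃) = 0.02065 L.

V₄ ≈ 0.0206 L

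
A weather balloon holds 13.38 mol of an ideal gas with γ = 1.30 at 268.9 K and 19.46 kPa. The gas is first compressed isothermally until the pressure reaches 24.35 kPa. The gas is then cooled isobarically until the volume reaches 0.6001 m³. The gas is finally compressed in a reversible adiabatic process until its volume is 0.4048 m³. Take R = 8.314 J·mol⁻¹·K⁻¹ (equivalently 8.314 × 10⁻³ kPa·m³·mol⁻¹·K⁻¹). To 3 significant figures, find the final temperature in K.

From PV = nRT: V₁ = nRT₁/P₁ = 1.537 m³.
T constant ⇒ Boyle's law P V = const: T₂ = T₁; V₂ = V₁·(P₁/P₂) = 1.228 m³.
P constant ⇒ V ∝ T: P₃ = P₂; T₃ = T₂·(V₃/V₂) = 131.4 K.
Reversible adiabatic, γ = 1.30: T₄ = T₃·(V₃/V₄)^(γ−1) = 147.8 K; P₄ = P₃·(V₃/V₄)^γ = 40.62 kPa.

T₄ ≈ 148 K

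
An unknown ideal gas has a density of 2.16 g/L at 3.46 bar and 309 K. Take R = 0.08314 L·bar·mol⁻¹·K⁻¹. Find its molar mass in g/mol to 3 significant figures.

M ≈ 16.0 g/mol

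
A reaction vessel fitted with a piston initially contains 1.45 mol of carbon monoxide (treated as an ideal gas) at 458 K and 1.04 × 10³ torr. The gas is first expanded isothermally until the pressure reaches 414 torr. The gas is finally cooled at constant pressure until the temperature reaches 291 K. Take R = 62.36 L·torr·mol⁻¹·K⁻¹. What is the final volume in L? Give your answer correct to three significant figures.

V₃ ≈ 63.6 L

From PV = nRT: V₁ = nRT₁/P₁ = 39.82 L.
Isothermal, so P V is constant: T₂ = T₁; V₂ = V₁·(P₁/P₂) = 100.0 L.
Isobaric, so V/T is constant: P₃ = P₂; V₃ = V₂·(T₃/T₂) = 63.56 L.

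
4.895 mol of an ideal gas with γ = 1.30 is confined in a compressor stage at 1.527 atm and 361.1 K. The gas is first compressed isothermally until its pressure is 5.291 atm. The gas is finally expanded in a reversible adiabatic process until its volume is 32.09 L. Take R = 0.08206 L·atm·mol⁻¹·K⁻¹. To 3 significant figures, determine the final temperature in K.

From PV = nRT: V₁ = nRT₁/P₁ = 94.99 L.
T constant ⇒ Boyle's law P V = const: T₂ = T₁; V₂ = V₁·(P₁/P₂) = 27.41 L.
Reversible adiabatic, γ = 1.30: T₃ = T₂·(V₂/V₃)^(γ−1) = 344.4 K; P₃ = P₂·(V₂/V₃)^γ = 4.311 atm.

T₃ ≈ 344 K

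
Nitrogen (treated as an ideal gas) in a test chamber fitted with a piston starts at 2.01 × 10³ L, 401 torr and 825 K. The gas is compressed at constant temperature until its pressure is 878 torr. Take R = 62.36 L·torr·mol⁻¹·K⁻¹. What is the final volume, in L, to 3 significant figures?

V₂ ≈ 918 L

Isothermal, so P V is constant: T₂ = T₁; V₂ = V₁·(P₁/P₂) = 918.0 L.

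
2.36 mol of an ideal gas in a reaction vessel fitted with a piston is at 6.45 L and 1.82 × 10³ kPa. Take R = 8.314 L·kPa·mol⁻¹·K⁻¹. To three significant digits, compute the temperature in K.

PV = nRT ⇒ T = PV/(nR) = (1.82e+03 × 6.45) / (2.36 × 8.314)

T ≈ 598 K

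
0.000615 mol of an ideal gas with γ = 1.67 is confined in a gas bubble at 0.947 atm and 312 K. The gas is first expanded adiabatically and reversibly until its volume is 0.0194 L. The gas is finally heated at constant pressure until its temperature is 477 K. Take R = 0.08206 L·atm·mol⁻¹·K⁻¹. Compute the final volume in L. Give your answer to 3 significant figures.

V₃ ≈ 0.0329 L

From PV = nRT: V₁ = nRT₁/P₁ = 0.01663 L.
Adiabatic (γ = 1.67), T V^(γ−1) and P V^γ constant: T₂ = T₁·(V₁/V₂)^(γ−1) = 281.4 K; P₂ = P₁·(V₁/V₂)^γ = 0.7319 atm.
Isobaric, so V/T is constant: P₃ = P₂; V₃ = V₂·(T₃/T₂) = 0.03289 L.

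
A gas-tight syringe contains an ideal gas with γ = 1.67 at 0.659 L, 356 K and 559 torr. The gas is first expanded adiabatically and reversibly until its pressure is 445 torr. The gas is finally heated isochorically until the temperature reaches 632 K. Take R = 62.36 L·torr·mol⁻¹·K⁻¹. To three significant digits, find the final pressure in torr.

Reversible adiabatic, γ = 1.67: T₂ = T₁·(P₂/P₁)^((γ−1)/γ) = 324.9 K; V₂ = V₁·(P₁/P₂)^(1/γ) = 0.7554 L.
V constant ⇒ P ∝ T: V₃ = V₂; P₃ = P₂·(T₃/T₂) = 865.7 torr.

P₃ ≈ 866 torr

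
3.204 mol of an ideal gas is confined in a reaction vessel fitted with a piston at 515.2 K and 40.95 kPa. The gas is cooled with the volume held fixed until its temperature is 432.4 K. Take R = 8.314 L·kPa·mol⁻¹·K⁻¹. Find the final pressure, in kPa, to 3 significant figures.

P₂ ≈ 34.4 kPa

From PV = nRT: V₁ = nRT₁/P₁ = 335.1 L.
V constant ⇒ P ∝ T: V₂ = V₁; P₂ = P₁·(T₂/T₁) = 34.37 kPa.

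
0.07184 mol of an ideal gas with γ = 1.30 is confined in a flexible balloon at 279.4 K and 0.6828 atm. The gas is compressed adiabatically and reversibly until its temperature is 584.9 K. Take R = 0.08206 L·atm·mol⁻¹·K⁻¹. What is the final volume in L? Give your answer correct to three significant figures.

From PV = nRT: V₁ = nRT₁/P₁ = 2.412 L.
Reversible adiabatic, γ = 1.30: P₂ = P₁·(T₂/T₁)^(γ/(γ−1)) = 16.78 atm; V₂ = V₁·(T₁/T₂)^(1/(γ−1)) = 0.2055 L.

V₂ ≈ 0.206 L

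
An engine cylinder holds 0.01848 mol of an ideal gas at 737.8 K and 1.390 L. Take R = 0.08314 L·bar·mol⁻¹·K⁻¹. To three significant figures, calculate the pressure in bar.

P ≈ 0.816 bar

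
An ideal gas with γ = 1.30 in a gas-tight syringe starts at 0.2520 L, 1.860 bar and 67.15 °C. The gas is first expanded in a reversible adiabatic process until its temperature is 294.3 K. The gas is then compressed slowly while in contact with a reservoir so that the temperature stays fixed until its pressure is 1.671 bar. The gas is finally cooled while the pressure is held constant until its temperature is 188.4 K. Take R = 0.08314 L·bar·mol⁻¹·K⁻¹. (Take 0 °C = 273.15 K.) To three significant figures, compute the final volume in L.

V₄ ≈ 0.155 L

Convert: T₁ = 340.3 K.
Reversible adiabatic, γ = 1.30: P₂ = P₁·(T₂/T₁)^(γ/(γ−1)) = 0.9913 bar; V₂ = V₁·(T₁/T₂)^(1/(γ−1)) = 0.4089 L.
T constant ⇒ Boyle's law P V = const: T₃ = T₂; V₃ = V₂·(P₂/P₃) = 0.2426 L.
Isobaric, so V/T is constant: P₄ = P₃; V₄ = V₃·(T₄/T₃) = 0.1553 L.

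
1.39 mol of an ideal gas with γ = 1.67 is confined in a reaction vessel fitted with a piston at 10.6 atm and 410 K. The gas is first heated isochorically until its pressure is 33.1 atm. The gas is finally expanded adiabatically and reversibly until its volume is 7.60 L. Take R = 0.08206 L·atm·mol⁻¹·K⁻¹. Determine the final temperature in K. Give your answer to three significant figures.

T₃ ≈ 889 K

From PV = nRT: V₁ = nRT₁/P₁ = 4.412 L.
Isochoric, so P/T is constant: V₂ = V₁; T₂ = T₁·(P₂/P₁) = 1280 K.
Reversible adiabatic, γ = 1.67: T₃ = T₂·(V₂/V₃)^(γ−1) = 889.3 K; P₃ = P₂·(V₂/V₃)^γ = 13.35 atm.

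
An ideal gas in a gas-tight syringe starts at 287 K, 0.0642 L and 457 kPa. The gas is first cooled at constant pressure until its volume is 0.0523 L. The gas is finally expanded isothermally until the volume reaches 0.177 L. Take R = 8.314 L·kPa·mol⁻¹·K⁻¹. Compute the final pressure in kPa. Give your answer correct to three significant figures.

P constant ⇒ V ∝ T: P₂ = P₁; T₂ = T₁·(V₂/V₁) = 233.8 K.
Isothermal, so P V is constant: T₃ = T₂; P₃ = P₂·(V₂/V₃) = 135.0 kPa.

P₃ ≈ 135 kPa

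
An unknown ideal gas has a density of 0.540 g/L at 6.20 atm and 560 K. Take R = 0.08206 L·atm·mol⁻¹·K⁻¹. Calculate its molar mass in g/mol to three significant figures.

M ≈ 4.00 g/mol

ρ = PM/(RT) ⇒ M = ρRT/P = (0.540 × 0.08206 × 560.0) / 6.20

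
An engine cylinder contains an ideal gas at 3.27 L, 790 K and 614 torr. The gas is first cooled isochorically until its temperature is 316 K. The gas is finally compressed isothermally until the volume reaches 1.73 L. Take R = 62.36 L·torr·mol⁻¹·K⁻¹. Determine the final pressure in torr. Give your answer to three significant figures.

V constant ⇒ P ∝ T: V₂ = V₁; P₂ = P₁·(T₂/T₁) = 245.6 torr.
T constant ⇒ Boyle's law P V = const: T₃ = T₂; P₃ = P₂·(V₂/V₃) = 464.2 torr.

P₃ ≈ 464 torr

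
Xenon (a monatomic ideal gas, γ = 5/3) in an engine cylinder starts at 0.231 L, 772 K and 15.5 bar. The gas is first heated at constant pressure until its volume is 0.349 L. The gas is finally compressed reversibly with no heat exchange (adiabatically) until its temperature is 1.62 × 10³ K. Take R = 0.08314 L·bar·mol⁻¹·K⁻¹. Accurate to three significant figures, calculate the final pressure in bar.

Isobaric, so V/T is constant: P₂ = P₁; T₂ = T₁·(V₂/V₁) = 1166 K.
Adiabatic (γ = 5/3), T V^(γ−1) and P V^γ constant: P₃ = P₂·(T₃/T₂)^(γ/(γ−1)) = 35.24 bar; V₃ = V₂·(T₂/T₃)^(1/(γ−1)) = 0.2132 L.

P₃ ≈ 35.2 bar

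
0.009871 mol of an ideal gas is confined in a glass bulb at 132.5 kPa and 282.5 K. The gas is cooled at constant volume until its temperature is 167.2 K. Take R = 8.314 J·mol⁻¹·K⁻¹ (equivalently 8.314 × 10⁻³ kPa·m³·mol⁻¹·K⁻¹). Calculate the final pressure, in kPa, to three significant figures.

P₂ ≈ 78.4 kPa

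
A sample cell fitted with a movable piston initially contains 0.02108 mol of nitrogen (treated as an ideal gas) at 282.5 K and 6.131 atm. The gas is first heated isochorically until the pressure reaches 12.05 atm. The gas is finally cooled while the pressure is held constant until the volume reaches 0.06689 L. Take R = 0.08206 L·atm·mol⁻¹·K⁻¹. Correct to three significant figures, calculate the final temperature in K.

T₃ ≈ 466 K

From PV = nRT: V₁ = nRT₁/P₁ = 0.07971 L.
V constant ⇒ P ∝ T: V₂ = V₁; T₂ = T₁·(P₂/P₁) = 555.2 K.
P constant ⇒ V ∝ T: P₃ = P₂; T₃ = T₂·(V₃/V₂) = 466.0 K.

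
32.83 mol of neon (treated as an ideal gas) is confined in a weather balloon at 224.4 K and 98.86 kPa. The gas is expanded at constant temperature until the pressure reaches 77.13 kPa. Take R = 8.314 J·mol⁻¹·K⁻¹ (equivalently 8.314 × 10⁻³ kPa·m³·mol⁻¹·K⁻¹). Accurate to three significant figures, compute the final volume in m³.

From PV = nRT: V₁ = nRT₁/P₁ = 0.6196 m³.
Isothermal, so P V is constant: T₂ = T₁; V₂ = V₁·(P₁/P₂) = 0.7941 m³.

V₂ ≈ 0.794 m³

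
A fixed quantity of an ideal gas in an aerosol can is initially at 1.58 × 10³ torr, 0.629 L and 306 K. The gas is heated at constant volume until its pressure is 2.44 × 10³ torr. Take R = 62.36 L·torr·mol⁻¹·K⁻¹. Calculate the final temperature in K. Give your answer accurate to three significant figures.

Isochoric, so P/T is constant: V₂ = V₁; T₂ = T₁·(P₂/P₁) = 472.6 K.

T₂ ≈ 473 K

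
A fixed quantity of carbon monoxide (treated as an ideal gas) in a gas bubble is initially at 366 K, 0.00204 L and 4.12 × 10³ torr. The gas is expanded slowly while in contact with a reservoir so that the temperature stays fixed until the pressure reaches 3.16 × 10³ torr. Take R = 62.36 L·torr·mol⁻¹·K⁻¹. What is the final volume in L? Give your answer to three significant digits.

T constant ⇒ Boyle's law P V = const: T₂ = T₁; V₂ = V₁·(P₁/P₂) = 0.002660 L.

V₂ ≈ 0.00266 L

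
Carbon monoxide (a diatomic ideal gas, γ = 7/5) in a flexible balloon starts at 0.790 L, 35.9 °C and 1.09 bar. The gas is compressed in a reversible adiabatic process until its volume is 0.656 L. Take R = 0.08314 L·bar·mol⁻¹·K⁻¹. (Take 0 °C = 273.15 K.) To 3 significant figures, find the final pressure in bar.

P₂ ≈ 1.41 bar

Convert: T₁ = 309.0 K.
Reversible adiabatic, γ = 7/5: T₂ = T₁·(V₁/V₂)^(γ−1) = 332.9 K; P₂ = P₁·(V₁/V₂)^γ = 1.414 bar.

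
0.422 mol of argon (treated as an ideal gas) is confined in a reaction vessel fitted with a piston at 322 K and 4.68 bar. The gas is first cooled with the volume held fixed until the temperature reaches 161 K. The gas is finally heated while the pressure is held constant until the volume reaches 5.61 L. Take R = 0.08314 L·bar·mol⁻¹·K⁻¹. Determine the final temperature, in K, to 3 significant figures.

T₃ ≈ 374 K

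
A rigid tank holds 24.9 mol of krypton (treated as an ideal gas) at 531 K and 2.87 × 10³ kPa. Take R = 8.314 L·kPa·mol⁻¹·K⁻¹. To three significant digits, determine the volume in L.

V ≈ 38.3 L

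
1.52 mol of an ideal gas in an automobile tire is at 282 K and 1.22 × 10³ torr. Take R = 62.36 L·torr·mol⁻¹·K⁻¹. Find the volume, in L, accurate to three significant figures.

V ≈ 21.9 L

PV = nRT ⇒ V = nRT/P = (1.52 × 62.36 × 282) / 1.22e+03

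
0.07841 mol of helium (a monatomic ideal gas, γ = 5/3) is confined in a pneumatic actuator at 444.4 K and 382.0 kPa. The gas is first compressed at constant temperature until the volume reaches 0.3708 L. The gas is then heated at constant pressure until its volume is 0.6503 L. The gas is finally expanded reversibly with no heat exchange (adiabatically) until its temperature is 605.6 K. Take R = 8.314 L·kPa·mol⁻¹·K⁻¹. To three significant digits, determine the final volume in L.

From PV = nRT: V₁ = nRT₁/P₁ = 0.7584 L.
Isothermal, so P V is constant: T₂ = T₁; P₂ = P₁·(V₁/V₂) = 781.3 kPa.
Isobaric, so V/T is constant: P₃ = P₂; T₃ = T₂·(V₃/V₂) = 779.4 K.
Reversible adiabatic, γ = 5/3: P₄ = P₃·(T₄/T₃)^(γ/(γ−1)) = 415.8 kPa; V₄ = V₃·(T₃/T₄)^(1/(γ−1)) = 0.9494 L.

V₄ ≈ 0.949 L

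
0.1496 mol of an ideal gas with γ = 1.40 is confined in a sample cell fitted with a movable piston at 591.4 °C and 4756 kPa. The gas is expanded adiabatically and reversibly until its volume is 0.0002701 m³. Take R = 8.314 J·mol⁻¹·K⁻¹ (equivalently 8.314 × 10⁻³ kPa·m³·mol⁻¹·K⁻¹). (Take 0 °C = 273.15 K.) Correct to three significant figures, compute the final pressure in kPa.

Convert: T₁ = 864.5 K.
From PV = nRT: V₁ = nRT₁/P₁ = 0.0002261 m³.
Adiabatic (γ = 1.40), T V^(γ−1) and P V^γ constant: T₂ = T₁·(V₁/V₂)^(γ−1) = 805.2 K; P₂ = P₁·(V₁/V₂)^γ = 3708 kPa.

P₂ ≈ 3.71e+03 kPa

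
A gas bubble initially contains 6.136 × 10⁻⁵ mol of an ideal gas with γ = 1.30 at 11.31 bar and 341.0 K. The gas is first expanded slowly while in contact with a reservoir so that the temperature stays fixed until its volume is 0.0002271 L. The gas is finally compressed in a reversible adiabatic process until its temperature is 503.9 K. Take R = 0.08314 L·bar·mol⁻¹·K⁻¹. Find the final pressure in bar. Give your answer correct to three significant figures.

P₃ ≈ 41.6 bar

From PV = nRT: V₁ = nRT₁/P₁ = 0.0001538 L.
Isothermal, so P V is constant: T₂ = T₁; P₂ = P₁·(V₁/V₂) = 7.660 bar.
Reversible adiabatic, γ = 1.30: P₃ = P₂·(T₃/T₂)^(γ/(γ−1)) = 41.60 bar; V₃ = V₂·(T₂/T₃)^(1/(γ−1)) = 6.179e-05 L.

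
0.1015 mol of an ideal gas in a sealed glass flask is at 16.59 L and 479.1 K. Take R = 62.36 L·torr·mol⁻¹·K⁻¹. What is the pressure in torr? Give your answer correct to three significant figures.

PV = nRT ⇒ P = nRT/V = (0.1015 × 62.36 × 479.1) / 16.59

P ≈ 183 torr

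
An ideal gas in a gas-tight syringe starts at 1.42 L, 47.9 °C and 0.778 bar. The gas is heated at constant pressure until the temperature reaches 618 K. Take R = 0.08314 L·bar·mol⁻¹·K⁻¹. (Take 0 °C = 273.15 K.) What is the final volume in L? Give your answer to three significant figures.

Convert: T₁ = 321.0 K.
P constant ⇒ V ∝ T: P₂ = P₁; V₂ = V₁·(T₂/T₁) = 2.733 L.

V₂ ≈ 2.73 L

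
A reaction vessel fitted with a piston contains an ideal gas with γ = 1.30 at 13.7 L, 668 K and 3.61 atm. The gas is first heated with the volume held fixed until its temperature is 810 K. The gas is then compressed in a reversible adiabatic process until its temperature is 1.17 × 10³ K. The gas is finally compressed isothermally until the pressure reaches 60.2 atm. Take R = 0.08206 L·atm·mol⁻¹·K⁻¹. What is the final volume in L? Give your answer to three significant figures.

V₄ ≈ 1.44 L

V constant ⇒ P ∝ T: V₂ = V₁; P₂ = P₁·(T₂/T₁) = 4.377 atm.
Adiabatic (γ = 1.30), T V^(γ−1) and P V^γ constant: P₃ = P₂·(T₃/T₂)^(γ/(γ−1)) = 21.54 atm; V₃ = V₂·(T₂/T₃)^(1/(γ−1)) = 4.021 L.
Isothermal, so P V is constant: T₄ = T₃; V₄ = V₃·(P₃/P₄) = 1.439 L.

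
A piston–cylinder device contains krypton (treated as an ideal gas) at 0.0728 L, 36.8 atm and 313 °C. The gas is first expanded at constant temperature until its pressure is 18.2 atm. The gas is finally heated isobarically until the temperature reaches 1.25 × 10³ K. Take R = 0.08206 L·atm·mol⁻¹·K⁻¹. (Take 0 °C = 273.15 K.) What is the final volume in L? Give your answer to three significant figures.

V₃ ≈ 0.314 L

Convert: T₁ = 586.1 K.
T constant ⇒ Boyle's law P V = const: T₂ = T₁; V₂ = V₁·(P₁/P₂) = 0.1472 L.
Isobaric, so V/T is constant: P₃ = P₂; V₃ = V₂·(T₃/T₂) = 0.3139 L.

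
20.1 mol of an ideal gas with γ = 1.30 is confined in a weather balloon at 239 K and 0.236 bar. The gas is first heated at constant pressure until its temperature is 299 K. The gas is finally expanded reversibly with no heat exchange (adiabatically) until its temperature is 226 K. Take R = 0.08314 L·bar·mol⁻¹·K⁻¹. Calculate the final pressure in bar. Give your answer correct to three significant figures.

P₃ ≈ 0.0702 bar

From PV = nRT: V₁ = nRT₁/P₁ = 1692 L.
P constant ⇒ V ∝ T: P₂ = P₁; V₂ = V₁·(T₂/T₁) = 2117 L.
Adiabatic (γ = 1.30), T V^(γ−1) and P V^γ constant: P₃ = P₂·(T₃/T₂)^(γ/(γ−1)) = 0.07017 bar; V₃ = V₂·(T₂/T₃)^(1/(γ−1)) = 5382 L.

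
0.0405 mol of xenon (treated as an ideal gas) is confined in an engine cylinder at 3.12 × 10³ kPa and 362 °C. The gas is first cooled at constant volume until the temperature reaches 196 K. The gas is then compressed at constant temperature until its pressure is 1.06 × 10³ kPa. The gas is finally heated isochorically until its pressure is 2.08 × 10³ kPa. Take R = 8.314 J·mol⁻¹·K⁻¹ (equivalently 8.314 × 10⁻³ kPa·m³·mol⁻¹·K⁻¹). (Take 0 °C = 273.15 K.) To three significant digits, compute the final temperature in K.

Convert: T₁ = 635.1 K.
From PV = nRT: V₁ = nRT₁/P₁ = 6.855e-05 m³.
V constant ⇒ P ∝ T: V₂ = V₁; P₂ = P₁·(T₂/T₁) = 962.8 kPa.
T constant ⇒ Boyle's law P V = const: T₃ = T₂; V₃ = V₂·(P₂/P₃) = 6.226e-05 m³.
V constant ⇒ P ∝ T: V₄ = V₃; T₄ = T₃·(P₄/P₃) = 384.6 K.

T₄ ≈ 385 K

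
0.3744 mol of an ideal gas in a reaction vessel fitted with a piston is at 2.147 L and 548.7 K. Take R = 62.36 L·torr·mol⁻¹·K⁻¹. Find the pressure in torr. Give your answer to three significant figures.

PV = nRT ⇒ P = nRT/V = (0.3744 × 62.36 × 548.7) / 2.147

P ≈ 5.97e+03 torr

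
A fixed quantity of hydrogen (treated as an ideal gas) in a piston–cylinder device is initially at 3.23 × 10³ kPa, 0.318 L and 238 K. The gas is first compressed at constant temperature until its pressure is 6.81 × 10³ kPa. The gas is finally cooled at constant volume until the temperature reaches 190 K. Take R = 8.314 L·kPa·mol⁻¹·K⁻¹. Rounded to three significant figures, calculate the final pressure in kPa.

P₃ ≈ 5.44e+03 kPa

T constant ⇒ Boyle's law P V = const: T₂ = T₁; V₂ = V₁·(P₁/P₂) = 0.1508 L.
V constant ⇒ P ∝ T: V₃ = V₂; P₃ = P₂·(T₃/T₂) = 5437 kPa.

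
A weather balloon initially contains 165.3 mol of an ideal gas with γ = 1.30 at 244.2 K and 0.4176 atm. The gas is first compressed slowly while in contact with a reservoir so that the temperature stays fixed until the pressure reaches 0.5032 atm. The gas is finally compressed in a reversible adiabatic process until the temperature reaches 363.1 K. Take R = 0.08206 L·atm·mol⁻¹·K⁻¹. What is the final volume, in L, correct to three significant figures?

From PV = nRT: V₁ = nRT₁/P₁ = 7932 L.
Isothermal, so P V is constant: T₂ = T₁; V₂ = V₁·(P₁/P₂) = 6583 L.
Reversible adiabatic, γ = 1.30: P₃ = P₂·(T₃/T₂)^(γ/(γ−1)) = 2.807 atm; V₃ = V₂·(T₂/T₃)^(1/(γ−1)) = 1754 L.

V₃ ≈ 1.75e+03 L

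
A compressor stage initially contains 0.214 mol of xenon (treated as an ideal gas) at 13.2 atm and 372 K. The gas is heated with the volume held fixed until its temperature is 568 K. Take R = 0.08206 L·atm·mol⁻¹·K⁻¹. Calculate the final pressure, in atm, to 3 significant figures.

P₂ ≈ 20.2 atm

From PV = nRT: V₁ = nRT₁/P₁ = 0.4949 L.
Isochoric, so P/T is constant: V₂ = V₁; P₂ = P₁·(T₂/T₁) = 20.15 atm.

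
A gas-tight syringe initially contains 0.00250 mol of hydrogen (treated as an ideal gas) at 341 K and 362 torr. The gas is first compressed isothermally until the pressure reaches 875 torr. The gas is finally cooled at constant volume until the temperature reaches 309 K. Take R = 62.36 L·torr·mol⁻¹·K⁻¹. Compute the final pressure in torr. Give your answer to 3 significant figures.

From PV = nRT: V₁ = nRT₁/P₁ = 0.1469 L.
Isothermal, so P V is constant: T₂ = T₁; V₂ = V₁·(P₁/P₂) = 0.06076 L.
Isochoric, so P/T is constant: V₃ = V₂; P₃ = P₂·(T₃/T₂) = 792.9 torr.

P₃ ≈ 793 torr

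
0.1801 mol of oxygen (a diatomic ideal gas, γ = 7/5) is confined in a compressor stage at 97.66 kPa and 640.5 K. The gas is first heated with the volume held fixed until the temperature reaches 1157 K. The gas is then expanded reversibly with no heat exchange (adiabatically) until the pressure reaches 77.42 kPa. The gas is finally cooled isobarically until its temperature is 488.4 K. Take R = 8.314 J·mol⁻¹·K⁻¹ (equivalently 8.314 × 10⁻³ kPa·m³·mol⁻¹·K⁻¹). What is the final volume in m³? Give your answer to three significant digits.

V₄ ≈ 0.00945 m³

From PV = nRT: V₁ = nRT₁/P₁ = 0.009820 m³.
V constant ⇒ P ∝ T: V₂ = V₁; P₂ = P₁·(T₂/T₁) = 176.4 kPa.
Reversible adiabatic, γ = 7/5: T₃ = T₂·(P₃/P₂)^((γ−1)/γ) = 914.4 K; V₃ = V₂·(P₂/P₃)^(1/γ) = 0.01769 m³.
Isobaric, so V/T is constant: P₄ = P₃; V₄ = V₃·(T₄/T₃) = 0.009446 m³.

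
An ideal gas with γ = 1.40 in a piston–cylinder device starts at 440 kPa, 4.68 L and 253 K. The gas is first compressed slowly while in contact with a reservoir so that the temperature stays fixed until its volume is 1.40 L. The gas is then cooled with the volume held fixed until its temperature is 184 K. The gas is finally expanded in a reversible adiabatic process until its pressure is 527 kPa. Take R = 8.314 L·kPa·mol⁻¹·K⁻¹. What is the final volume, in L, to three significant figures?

V₄ ≈ 2.32 L

Isothermal, so P V is constant: T₂ = T₁; P₂ = P₁·(V₁/V₂) = 1471 kPa.
Isochoric, so P/T is constant: V₃ = V₂; P₃ = P₂·(T₃/T₂) = 1070 kPa.
Reversible adiabatic, γ = 1.40: T₄ = T₃·(P₄/P₃)^((γ−1)/γ) = 150.3 K; V₄ = V₃·(P₃/P₄)^(1/γ) = 2.321 L.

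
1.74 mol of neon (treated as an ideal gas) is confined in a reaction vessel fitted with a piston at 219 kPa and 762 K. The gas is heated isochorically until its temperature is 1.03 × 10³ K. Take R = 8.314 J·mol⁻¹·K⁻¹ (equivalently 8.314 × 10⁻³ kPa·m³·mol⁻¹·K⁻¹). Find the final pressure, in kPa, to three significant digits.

P₂ ≈ 296 kPa

From PV = nRT: V₁ = nRT₁/P₁ = 0.05034 m³.
V constant ⇒ P ∝ T: V₂ = V₁; P₂ = P₁·(T₂/T₁) = 296.0 kPa.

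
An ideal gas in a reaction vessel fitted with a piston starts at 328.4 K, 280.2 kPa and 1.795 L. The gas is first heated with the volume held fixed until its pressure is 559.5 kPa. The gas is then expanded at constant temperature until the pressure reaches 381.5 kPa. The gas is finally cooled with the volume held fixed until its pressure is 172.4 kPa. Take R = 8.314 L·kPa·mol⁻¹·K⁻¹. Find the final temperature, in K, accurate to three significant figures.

T₄ ≈ 296 K

V constant ⇒ P ∝ T: V₂ = V₁; T₂ = T₁·(P₂/P₁) = 655.7 K.
Isothermal, so P V is constant: T₃ = T₂; V₃ = V₂·(P₂/P₃) = 2.633 L.
Isochoric, so P/T is constant: V₄ = V₃; T₄ = T₃·(P₄/P₃) = 296.3 K.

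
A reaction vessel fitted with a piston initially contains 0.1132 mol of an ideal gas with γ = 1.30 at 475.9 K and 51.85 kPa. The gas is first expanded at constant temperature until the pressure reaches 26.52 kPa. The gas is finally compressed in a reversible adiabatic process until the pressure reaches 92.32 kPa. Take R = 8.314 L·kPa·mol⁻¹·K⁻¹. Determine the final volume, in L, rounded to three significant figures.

V₃ ≈ 6.47 L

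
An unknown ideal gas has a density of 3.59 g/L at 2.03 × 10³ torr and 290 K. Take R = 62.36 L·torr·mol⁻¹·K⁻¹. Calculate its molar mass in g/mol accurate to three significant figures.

M ≈ 32.0 g/mol

ρ = PM/(RT) ⇒ M = ρRT/P = (3.59 × 62.36 × 290.0) / 2.03e+03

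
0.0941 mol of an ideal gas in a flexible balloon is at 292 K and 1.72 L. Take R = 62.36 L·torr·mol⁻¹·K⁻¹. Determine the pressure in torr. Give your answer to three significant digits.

PV = nRT ⇒ P = nRT/V = (0.0941 × 62.36 × 292) / 1.72

P ≈ 996 torr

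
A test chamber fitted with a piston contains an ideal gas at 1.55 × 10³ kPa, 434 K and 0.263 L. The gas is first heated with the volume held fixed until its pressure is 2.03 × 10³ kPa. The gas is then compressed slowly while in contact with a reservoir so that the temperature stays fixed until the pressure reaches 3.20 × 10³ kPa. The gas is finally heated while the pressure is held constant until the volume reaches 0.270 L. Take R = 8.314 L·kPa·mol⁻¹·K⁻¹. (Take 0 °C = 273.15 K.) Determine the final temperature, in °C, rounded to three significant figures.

V constant ⇒ P ∝ T: V₂ = V₁; T₂ = T₁·(P₂/P₁) = 568.4 K.
T constant ⇒ Boyle's law P V = const: T₃ = T₂; V₃ = V₂·(P₂/P₃) = 0.1668 L.
Isobaric, so V/T is constant: P₄ = P₃; T₄ = T₃·(V₄/V₃) = 919.8 K.

T₄ ≈ 647 °C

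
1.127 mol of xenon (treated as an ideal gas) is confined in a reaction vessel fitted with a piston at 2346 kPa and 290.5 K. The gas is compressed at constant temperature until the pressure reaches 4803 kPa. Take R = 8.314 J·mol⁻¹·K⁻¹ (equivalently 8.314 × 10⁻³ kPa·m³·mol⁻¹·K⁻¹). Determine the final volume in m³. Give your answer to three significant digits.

V₂ ≈ 0.000567 m³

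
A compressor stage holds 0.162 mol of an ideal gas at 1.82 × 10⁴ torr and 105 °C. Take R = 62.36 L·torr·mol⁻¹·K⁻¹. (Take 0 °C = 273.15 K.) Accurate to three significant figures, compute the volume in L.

Convert: T = 378.15 K.
PV = nRT ⇒ V = nRT/P = (0.162 × 62.36 × 378.15) / 1.82e+04

V ≈ 0.210 L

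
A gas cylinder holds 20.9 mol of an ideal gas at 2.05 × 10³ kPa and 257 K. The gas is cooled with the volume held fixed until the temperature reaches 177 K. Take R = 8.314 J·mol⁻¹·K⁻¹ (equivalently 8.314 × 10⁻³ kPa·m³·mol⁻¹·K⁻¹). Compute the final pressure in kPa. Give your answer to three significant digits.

P₂ ≈ 1.41e+03 kPa

From PV = nRT: V₁ = nRT₁/P₁ = 0.02178 m³.
Isochoric, so P/T is constant: V₂ = V₁; P₂ = P₁·(T₂/T₁) = 1412 kPa.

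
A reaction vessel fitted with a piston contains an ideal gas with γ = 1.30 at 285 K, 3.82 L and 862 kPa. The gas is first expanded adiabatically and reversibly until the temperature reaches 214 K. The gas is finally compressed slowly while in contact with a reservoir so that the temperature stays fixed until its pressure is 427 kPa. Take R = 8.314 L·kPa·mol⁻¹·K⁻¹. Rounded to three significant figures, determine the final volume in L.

Reversible adiabatic, γ = 1.30: P₂ = P₁·(T₂/T₁)^(γ/(γ−1)) = 249.1 kPa; V₂ = V₁·(T₁/T₂)^(1/(γ−1)) = 9.927 L.
T constant ⇒ Boyle's law P V = const: T₃ = T₂; V₃ = V₂·(P₂/P₃) = 5.790 L.

V₃ ≈ 5.79 L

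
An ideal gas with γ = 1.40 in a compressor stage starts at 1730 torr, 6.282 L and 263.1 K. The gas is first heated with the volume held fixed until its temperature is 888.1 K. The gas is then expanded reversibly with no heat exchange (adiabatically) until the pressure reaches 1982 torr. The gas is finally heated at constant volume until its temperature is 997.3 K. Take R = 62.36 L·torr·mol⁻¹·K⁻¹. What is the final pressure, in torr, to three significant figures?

P₄ ≈ 3.03e+03 torr

Isochoric, so P/T is constant: V₂ = V₁; P₂ = P₁·(T₂/T₁) = 5840 torr.
Adiabatic (γ = 1.40), T V^(γ−1) and P V^γ constant: T₃ = T₂·(P₃/P₂)^((γ−1)/γ) = 652.2 K; V₃ = V₂·(P₂/P₃)^(1/γ) = 13.59 L.
V constant ⇒ P ∝ T: V₄ = V₃; P₄ = P₃·(T₄/T₃) = 3031 torr.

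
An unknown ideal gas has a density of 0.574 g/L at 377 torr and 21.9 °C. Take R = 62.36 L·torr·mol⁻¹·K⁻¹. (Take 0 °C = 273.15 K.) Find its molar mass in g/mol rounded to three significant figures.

M ≈ 28.0 g/mol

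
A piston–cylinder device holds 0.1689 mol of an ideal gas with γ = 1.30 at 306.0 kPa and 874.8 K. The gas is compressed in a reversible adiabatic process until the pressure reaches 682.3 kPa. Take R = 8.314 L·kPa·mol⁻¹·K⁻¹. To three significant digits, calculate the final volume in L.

V₂ ≈ 2.17 L

From PV = nRT: V₁ = nRT₁/P₁ = 4.014 L.
Adiabatic (γ = 1.30), T V^(γ−1) and P V^γ constant: T₂ = T₁·(P₂/P₁)^((γ−1)/γ) = 1053 K; V₂ = V₁·(P₁/P₂)^(1/γ) = 2.166 L.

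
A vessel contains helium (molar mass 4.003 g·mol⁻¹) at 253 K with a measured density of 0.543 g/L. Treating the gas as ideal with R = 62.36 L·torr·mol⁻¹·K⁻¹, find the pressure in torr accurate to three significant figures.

P ≈ 2.14e+03 torr

ρ = PM/(RT) ⇒ P = ρRT/M = (0.543 × 62.36 × 253.0) / 4.003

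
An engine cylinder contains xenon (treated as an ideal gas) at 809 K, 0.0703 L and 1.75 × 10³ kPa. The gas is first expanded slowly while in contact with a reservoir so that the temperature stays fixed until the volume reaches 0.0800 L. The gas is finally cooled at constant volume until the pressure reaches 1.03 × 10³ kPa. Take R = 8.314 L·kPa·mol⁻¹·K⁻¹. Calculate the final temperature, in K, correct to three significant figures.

Isothermal, so P V is constant: T₂ = T₁; P₂ = P₁·(V₁/V₂) = 1538 kPa.
V constant ⇒ P ∝ T: V₃ = V₂; T₃ = T₂·(P₃/P₂) = 541.9 K.

T₃ ≈ 542 K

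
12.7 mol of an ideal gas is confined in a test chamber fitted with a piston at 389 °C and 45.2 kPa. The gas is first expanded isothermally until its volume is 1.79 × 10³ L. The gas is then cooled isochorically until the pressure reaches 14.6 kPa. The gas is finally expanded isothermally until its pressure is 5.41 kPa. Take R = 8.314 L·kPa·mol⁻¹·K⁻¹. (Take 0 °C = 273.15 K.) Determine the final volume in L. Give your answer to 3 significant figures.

V₄ ≈ 4.83e+03 L

Convert: T₁ = 662.1 K.
From PV = nRT: V₁ = nRT₁/P₁ = 1547 L.
T constant ⇒ Boyle's law P V = const: T₂ = T₁; P₂ = P₁·(V₁/V₂) = 39.06 kPa.
V constant ⇒ P ∝ T: V₃ = V₂; T₃ = T₂·(P₃/P₂) = 247.5 K.
Isothermal, so P V is constant: T₄ = T₃; V₄ = V₃·(P₃/P₄) = 4831 L.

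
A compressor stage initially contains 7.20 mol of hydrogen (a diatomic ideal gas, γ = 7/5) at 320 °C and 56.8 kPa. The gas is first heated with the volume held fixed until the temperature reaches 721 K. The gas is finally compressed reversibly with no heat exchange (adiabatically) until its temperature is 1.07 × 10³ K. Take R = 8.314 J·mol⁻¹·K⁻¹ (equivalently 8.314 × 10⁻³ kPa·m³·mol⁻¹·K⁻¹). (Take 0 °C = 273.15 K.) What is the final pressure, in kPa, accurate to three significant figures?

Convert: T₁ = 593.1 K.
From PV = nRT: V₁ = nRT₁/P₁ = 0.6251 m³.
V constant ⇒ P ∝ T: V₂ = V₁; P₂ = P₁·(T₂/T₁) = 69.04 kPa.
Reversible adiabatic, γ = 7/5: P₃ = P₂·(T₃/T₂)^(γ/(γ−1)) = 274.9 kPa; V₃ = V₂·(T₂/T₃)^(1/(γ−1)) = 0.2330 m³.

P₃ ≈ 275 kPa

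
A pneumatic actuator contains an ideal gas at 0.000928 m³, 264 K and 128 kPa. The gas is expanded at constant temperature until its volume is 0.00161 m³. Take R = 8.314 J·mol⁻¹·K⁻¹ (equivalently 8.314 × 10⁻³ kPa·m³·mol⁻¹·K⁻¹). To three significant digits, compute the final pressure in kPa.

P₂ ≈ 73.8 kPa

Isothermal, so P V is constant: T₂ = T₁; P₂ = P₁·(V₁/V₂) = 73.78 kPa.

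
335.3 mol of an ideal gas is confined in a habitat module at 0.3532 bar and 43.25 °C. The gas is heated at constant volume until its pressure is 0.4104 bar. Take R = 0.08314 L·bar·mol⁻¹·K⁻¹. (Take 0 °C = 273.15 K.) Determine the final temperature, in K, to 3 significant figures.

T₂ ≈ 368 K

Convert: T₁ = 316.4 K.
From PV = nRT: V₁ = nRT₁/P₁ = 2.497e+04 L.
V constant ⇒ P ∝ T: V₂ = V₁; T₂ = T₁·(P₂/P₁) = 367.6 K.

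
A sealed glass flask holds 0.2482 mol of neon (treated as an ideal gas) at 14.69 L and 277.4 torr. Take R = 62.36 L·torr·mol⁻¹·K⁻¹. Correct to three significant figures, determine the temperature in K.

T ≈ 263 K

PV = nRT ⇒ T = PV/(nR) = (277.4 × 14.69) / (0.2482 × 62.36)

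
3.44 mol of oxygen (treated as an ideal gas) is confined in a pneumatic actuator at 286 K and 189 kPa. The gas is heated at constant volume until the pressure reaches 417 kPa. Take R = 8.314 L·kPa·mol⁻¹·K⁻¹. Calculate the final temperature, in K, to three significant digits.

From PV = nRT: V₁ = nRT₁/P₁ = 43.28 L.
V constant ⇒ P ∝ T: V₂ = V₁; T₂ = T₁·(P₂/P₁) = 631.0 K.

T₂ ≈ 631 K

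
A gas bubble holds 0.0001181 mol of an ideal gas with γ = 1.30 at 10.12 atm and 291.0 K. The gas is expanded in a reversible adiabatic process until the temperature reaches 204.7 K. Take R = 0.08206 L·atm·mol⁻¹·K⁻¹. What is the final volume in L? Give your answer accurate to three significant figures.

V₂ ≈ 0.000900 L

From PV = nRT: V₁ = nRT₁/P₁ = 0.0002787 L.
Adiabatic (γ = 1.30), T V^(γ−1) and P V^γ constant: P₂ = P₁·(T₂/T₁)^(γ/(γ−1)) = 2.204 atm; V₂ = V₁·(T₁/T₂)^(1/(γ−1)) = 0.0009002 L.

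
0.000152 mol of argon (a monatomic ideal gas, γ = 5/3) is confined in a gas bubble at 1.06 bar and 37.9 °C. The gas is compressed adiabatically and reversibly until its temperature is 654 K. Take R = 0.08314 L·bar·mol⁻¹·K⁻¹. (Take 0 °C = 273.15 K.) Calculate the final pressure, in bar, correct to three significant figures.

Convert: T₁ = 311.0 K.
From PV = nRT: V₁ = nRT₁/P₁ = 0.003708 L.
Reversible adiabatic, γ = 5/3: P₂ = P₁·(T₂/T₁)^(γ/(γ−1)) = 6.795 bar; V₂ = V₁·(T₁/T₂)^(1/(γ−1)) = 0.001216 L.

P₂ ≈ 6.79 bar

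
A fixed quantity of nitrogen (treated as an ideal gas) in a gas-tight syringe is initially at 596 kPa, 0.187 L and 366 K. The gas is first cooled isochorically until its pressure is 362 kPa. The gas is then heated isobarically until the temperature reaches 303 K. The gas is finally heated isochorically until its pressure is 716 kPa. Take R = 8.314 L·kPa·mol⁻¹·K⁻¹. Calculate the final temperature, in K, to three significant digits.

V constant ⇒ P ∝ T: V₂ = V₁; T₂ = T₁·(P₂/P₁) = 222.3 K.
P constant ⇒ V ∝ T: P₃ = P₂; V₃ = V₂·(T₃/T₂) = 0.2549 L.
Isochoric, so P/T is constant: V₄ = V₃; T₄ = T₃·(P₄/P₃) = 599.3 K.

T₄ ≈ 599 K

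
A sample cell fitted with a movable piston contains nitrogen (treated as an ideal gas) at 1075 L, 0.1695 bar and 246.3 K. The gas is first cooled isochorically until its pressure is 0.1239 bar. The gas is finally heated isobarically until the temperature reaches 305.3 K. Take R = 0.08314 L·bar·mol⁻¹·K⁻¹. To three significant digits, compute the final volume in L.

V₃ ≈ 1.82e+03 L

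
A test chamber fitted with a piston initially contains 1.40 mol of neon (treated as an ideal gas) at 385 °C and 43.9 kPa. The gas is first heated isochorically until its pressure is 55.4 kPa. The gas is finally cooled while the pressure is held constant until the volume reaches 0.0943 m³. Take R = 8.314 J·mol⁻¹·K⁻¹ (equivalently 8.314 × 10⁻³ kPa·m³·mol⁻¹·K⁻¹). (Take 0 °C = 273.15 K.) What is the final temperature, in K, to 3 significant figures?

T₃ ≈ 449 K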